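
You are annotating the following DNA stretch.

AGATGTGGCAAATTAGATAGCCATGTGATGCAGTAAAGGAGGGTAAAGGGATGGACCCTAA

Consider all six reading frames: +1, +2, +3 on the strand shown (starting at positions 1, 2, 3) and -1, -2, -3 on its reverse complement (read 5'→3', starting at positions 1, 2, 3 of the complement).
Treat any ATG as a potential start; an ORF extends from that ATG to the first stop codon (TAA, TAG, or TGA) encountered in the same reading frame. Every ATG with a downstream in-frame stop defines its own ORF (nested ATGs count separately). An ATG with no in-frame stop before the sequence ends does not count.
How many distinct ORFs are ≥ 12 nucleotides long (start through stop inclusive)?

Reverse complement (5'→3'): TTAGGGTCCATCCCTTTACCCTCCTTTACTGCATCACATGGCTATCTAATTTGCCACATCT
Frame +1: AGA TGT GGC AAA TTA GAT AGC CAT GTG ATG CAG TAA AGG AGG GTA AAG GGA TGG ACC CTA — ATG at 28, stop TAA at 34 → 9 nt.
Frame +2: GAT GTG GCA AAT TAG ATA GCC ATG TGA TGC AGT AAA GGA GGG TAA AGG GAT GGA CCC TAA — ATG at 23, stop TGA at 26 → 6 nt.
Frame +3: ATG TGG CAA ATT AGA TAG CCA TGT GAT GCA GTA AAG GAG GGT AAA GGG ATG GAC CCT — ATG at 3, stop TAG at 18 → 18 nt.
Frame -1: TTA GGG TCC ATC CCT TTA CCC TCC TTT ACT GCA TCA CAT GGC TAT CTA ATT TGC CAC ATC — no ATG→stop ORF.
Frame -2: TAG GGT CCA TCC CTT TAC CCT CCT TTA CTG CAT CAC ATG GCT ATC TAA TTT GCC ACA TCT — ATG at 38, stop TAA at 47 → 12 nt.
Frame -3: AGG GTC CAT CCC TTT ACC CTC CTT TAC TGC ATC ACA TGG CTA TCT AAT TTG CCA CAT — no ATG→stop ORF.
ORFs ≥ 12 nucleotides: frame +3 3–20 (18 nucleotides), frame -2 38–49 (12 nucleotides). Count = 2.

2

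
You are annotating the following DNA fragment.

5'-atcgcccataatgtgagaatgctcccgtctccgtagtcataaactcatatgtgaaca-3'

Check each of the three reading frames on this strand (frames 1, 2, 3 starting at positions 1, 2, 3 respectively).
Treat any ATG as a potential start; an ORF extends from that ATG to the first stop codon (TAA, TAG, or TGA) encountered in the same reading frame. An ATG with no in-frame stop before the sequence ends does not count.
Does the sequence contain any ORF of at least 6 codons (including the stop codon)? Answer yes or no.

yes

Frame 1: ATC GCC CAT AAT GTG AGA ATG CTC CCG TCT CCG TAG TCA TAA ACT CAT ATG TGA ACA — ATG at 19, stop TAG at 34 → 18 nt; ATG at 49, stop TGA at 52 → 6 nt.
Frame 2: TCG CCC ATA ATG TGA GAA TGC TCC CGT CTC CGT AGT CAT AAA CTC ATA TGT GAA — ATG at 11, stop TGA at 14 → 6 nt.
Frame 3: CGC CCA TAA TGT GAG AAT GCT CCC GTC TCC GTA GTC ATA AAC TCA TAT GTG AAC — no ATG→stop ORF.
Frame 1 has an ORF of 6 codons (positions 19–36) ≥ 6, so yes.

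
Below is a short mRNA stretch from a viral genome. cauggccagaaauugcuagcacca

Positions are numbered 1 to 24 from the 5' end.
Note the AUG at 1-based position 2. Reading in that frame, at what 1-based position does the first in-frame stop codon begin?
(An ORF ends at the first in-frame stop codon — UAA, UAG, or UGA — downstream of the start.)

Codons from position 2: AUG (2–4), GCC (5–7), AGA (8–10), AAU (11–13), UGC (14–16), UAG (17–19).
UAG is a stop codon; it begins at position 17.

17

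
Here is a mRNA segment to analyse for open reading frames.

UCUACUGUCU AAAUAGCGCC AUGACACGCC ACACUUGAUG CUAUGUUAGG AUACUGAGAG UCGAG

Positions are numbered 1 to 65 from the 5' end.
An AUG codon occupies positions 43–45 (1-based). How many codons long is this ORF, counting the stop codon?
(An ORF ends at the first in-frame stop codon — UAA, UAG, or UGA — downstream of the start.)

5

Codons from position 43: AUG (43–45), UUA (46–48), GGA (49–51), UAC (52–54), UGA (55–57).
UGA is the first in-frame stop; that's 5 codons including the stop.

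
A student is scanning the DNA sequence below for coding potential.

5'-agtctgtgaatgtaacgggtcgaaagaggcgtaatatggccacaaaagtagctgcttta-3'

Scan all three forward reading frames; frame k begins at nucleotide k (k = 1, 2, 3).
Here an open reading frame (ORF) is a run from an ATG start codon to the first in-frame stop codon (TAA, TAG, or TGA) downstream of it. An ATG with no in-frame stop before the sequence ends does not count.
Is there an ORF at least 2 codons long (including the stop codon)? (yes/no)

yes

Frame 1: AGT CTG TGA ATG TAA CGG GTC GAA AGA GGC GTA ATA TGG CCA CAA AAG TAG CTG CTT — ATG at 10, stop TAA at 13 → 6 nt.
Frame 2: GTC TGT GAA TGT AAC GGG TCG AAA GAG GCG TAA TAT GGC CAC AAA AGT AGC TGC TTT — no ATG→stop ORF.
Frame 3: TCT GTG AAT GTA ACG GGT CGA AAG AGG CGT AAT ATG GCC ACA AAA GTA GCT GCT TTA — no ATG→stop ORF.
Frame 1 has an ORF of 2 codons (positions 10–15) ≥ 2, so yes.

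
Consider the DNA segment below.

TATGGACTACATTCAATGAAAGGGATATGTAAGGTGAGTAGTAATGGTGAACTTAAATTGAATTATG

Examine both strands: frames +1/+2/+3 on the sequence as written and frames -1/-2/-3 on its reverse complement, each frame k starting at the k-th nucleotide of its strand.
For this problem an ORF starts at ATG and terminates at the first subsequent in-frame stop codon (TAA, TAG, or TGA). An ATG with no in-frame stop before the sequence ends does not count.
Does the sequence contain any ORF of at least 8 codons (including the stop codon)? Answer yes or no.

no

Reverse complement (5'→3'): CATAATTCAATTTAAGTTCACCATTACTACTCACCTTACATATCCCTTTCATTGAATGTAGTCCATA
Frame +1: TAT GGA CTA CAT TCA ATG AAA GGG ATA TGT AAG GTG AGT AGT AAT GGT GAA CTT AAA TTG AAT TAT — no ATG→stop ORF.
Frame +2: ATG GAC TAC ATT CAA TGA AAG GGA TAT GTA AGG TGA GTA GTA ATG GTG AAC TTA AAT TGA ATT ATG — ATG at 2, stop TGA at 17 → 18 nt; ATG at 44, stop TGA at 59 → 18 nt.
Frame +3: TGG ACT ACA TTC AAT GAA AGG GAT ATG TAA GGT GAG TAG TAA TGG TGA ACT TAA ATT GAA TTA — ATG at 27, stop TAA at 30 → 6 nt.
Frame -1: CAT AAT TCA ATT TAA GTT CAC CAT TAC TAC TCA CCT TAC ATA TCC CTT TCA TTG AAT GTA GTC CAT — no ATG→stop ORF.
Frame -2: ATA ATT CAA TTT AAG TTC ACC ATT ACT ACT CAC CTT ACA TAT CCC TTT CAT TGA ATG TAG TCC ATA — ATG at 56, stop TAG at 59 → 6 nt.
Frame -3: TAA TTC AAT TTA AGT TCA CCA TTA CTA CTC ACC TTA CAT ATC CCT TTC ATT GAA TGT AGT CCA — no ATG→stop ORF.
Largest ORF found is 6 codons < 8, so no.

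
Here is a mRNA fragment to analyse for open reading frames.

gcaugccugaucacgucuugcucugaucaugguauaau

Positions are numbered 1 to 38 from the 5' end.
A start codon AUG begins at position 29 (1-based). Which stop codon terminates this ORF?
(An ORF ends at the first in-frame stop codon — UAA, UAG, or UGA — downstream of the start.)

UAA

Codons from position 29: AUG (29–31), GUA (32–34), UAA (35–37).
The first in-frame stop codon is UAA.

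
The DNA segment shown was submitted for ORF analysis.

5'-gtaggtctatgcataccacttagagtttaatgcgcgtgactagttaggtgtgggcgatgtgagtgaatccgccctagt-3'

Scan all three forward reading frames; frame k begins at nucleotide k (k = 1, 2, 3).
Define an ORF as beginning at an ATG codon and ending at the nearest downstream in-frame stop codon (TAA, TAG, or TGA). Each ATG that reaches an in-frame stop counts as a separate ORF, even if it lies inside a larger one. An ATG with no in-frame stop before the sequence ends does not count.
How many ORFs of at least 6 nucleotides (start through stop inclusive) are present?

3

Frame 1: GTA GGT CTA TGC ATA CCA CTT AGA GTT TAA TGC GCG TGA CTA GTT AGG TGT GGG CGA TGT GAG TGA ATC CGC CCT AGT — no ATG→stop ORF.
Frame 2: TAG GTC TAT GCA TAC CAC TTA GAG TTT AAT GCG CGT GAC TAG TTA GGT GTG GGC GAT GTG AGT GAA TCC GCC CTA — no ATG→stop ORF.
Frame 3: AGG TCT ATG CAT ACC ACT TAG AGT TTA ATG CGC GTG ACT AGT TAG GTG TGG GCG ATG TGA GTG AAT CCG CCC TAG — ATG at 9, stop TAG at 21 → 15 nt; ATG at 30, stop TAG at 45 → 18 nt; ATG at 57, stop TGA at 60 → 6 nt.
ORFs ≥ 6 nucleotides: frame 3 9–23 (15 nucleotides), frame 3 30–47 (18 nucleotides), frame 3 57–62 (6 nucleotides). Count = 3.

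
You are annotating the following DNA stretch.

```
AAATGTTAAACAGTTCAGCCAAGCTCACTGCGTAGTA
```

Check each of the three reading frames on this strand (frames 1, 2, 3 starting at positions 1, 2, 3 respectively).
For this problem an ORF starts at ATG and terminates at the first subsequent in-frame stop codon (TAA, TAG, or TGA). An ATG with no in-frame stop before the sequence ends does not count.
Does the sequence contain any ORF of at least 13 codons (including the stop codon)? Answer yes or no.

no

Frame 1: AAA TGT TAA ACA GTT CAG CCA AGC TCA CTG CGT AGT — no ATG→stop ORF.
Frame 2: AAT GTT AAA CAG TTC AGC CAA GCT CAC TGC GTA GTA — no ATG→stop ORF.
Frame 3: ATG TTA AAC AGT TCA GCC AAG CTC ACT GCG TAG — ATG at 3, stop TAG at 33 → 33 nt.
Largest ORF found is 11 codons < 13, so no.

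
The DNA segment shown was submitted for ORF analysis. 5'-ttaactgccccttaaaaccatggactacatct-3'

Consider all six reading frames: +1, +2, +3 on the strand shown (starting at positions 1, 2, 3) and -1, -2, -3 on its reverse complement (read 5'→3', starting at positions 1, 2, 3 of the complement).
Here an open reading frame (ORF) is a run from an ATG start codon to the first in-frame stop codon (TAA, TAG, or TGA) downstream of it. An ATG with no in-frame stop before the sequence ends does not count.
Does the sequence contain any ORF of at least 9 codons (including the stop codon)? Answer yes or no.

Reverse complement (5'→3'): AGATGTAGTCCATGGTTTTAAGGGGCAGTTAA
Frame +1: TTA ACT GCC CCT TAA AAC CAT GGA CTA CAT — no ATG→stop ORF.
Frame +2: TAA CTG CCC CTT AAA ACC ATG GAC TAC ATC — no ATG→stop ORF.
Frame +3: AAC TGC CCC TTA AAA CCA TGG ACT ACA TCT — no ATG→stop ORF.
Frame -1: AGA TGT AGT CCA TGG TTT TAA GGG GCA GTT — no ATG→stop ORF.
Frame -2: GAT GTA GTC CAT GGT TTT AAG GGG CAG TTA — no ATG→stop ORF.
Frame -3: ATG TAG TCC ATG GTT TTA AGG GGC AGT TAA — ATG at 3, stop TAG at 6 → 6 nt; ATG at 12, stop TAA at 30 → 21 nt.
Largest ORF found is 7 codons < 9, so no.

no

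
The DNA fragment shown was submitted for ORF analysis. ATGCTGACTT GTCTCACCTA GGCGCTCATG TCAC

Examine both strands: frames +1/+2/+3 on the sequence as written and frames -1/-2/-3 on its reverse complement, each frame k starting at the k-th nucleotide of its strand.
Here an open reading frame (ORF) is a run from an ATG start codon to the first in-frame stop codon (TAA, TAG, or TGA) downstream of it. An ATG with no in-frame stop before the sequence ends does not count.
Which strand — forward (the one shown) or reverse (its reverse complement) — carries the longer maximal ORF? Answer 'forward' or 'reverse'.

forward

Reverse complement (5'→3'): GTGACATGAGCGCCTAGGTGAGACAAGTCAGCAT
Frame +1: ATG CTG ACT TGT CTC ACC TAG GCG CTC ATG TCA — ATG at 1, stop TAG at 19 → 21 nt.
Frame +2: TGC TGA CTT GTC TCA CCT AGG CGC TCA TGT CAC — no ATG→stop ORF.
Frame +3: GCT GAC TTG TCT CAC CTA GGC GCT CAT GTC — no ATG→stop ORF.
Frame -1: GTG ACA TGA GCG CCT AGG TGA GAC AAG TCA GCA — no ATG→stop ORF.
Frame -2: TGA CAT GAG CGC CTA GGT GAG ACA AGT CAG CAT — no ATG→stop ORF.
Frame -3: GAC ATG AGC GCC TAG GTG AGA CAA GTC AGC — ATG at 6, stop TAG at 15 → 12 nt.
Forward-strand max 21 nt; reverse-strand max 12 nt. The forward strand has the longer ORF.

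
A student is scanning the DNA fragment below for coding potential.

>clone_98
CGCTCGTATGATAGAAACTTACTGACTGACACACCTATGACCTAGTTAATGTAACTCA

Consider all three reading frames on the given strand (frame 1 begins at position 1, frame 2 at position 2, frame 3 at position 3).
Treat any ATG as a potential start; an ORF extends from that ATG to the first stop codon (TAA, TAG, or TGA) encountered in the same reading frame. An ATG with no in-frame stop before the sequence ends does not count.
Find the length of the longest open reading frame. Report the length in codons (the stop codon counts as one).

Frame 1: CGC TCG TAT GAT AGA AAC TTA CTG ACT GAC ACA CCT ATG ACC TAG TTA ATG TAA CTC — ATG at 37, stop TAG at 43 → 9 nt; ATG at 49, stop TAA at 52 → 6 nt.
Frame 2: GCT CGT ATG ATA GAA ACT TAC TGA CTG ACA CAC CTA TGA CCT AGT TAA TGT AAC TCA — ATG at 8, stop TGA at 23 → 18 nt.
Frame 3: CTC GTA TGA TAG AAA CTT ACT GAC TGA CAC ACC TAT GAC CTA GTT AAT GTA ACT — no ATG→stop ORF.
Longest: frame 2, positions 8–25, 18 nt = 6 codons = 5 aa. → 6 codons.

6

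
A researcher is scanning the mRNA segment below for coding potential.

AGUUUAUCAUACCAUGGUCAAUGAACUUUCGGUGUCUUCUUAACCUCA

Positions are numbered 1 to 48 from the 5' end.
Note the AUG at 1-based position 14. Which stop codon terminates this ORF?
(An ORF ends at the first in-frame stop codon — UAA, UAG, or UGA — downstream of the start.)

Codons from position 14: AUG (14–16), GUC (17–19), AAU (20–22), GAA (23–25), CUU (26–28), UCG (29–31), GUG (32–34), UCU (35–37), UCU (38–40), UAA (41–43).
The first in-frame stop codon is UAA.

UAA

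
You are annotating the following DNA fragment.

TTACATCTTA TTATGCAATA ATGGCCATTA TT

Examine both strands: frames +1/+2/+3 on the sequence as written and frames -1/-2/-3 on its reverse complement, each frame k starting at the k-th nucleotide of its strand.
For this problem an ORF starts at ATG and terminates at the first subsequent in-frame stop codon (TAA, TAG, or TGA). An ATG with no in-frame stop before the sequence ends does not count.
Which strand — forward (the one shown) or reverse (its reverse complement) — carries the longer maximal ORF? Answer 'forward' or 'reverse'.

Reverse complement (5'→3'): AATAATGGCCATTATTGCATAATAAGATGTAA
Frame +1: TTA CAT CTT ATT ATG CAA TAA TGG CCA TTA — ATG at 13, stop TAA at 19 → 9 nt.
Frame +2: TAC ATC TTA TTA TGC AAT AAT GGC CAT TAT — no ATG→stop ORF.
Frame +3: ACA TCT TAT TAT GCA ATA ATG GCC ATT ATT — no ATG→stop ORF.
Frame -1: AAT AAT GGC CAT TAT TGC ATA ATA AGA TGT — no ATG→stop ORF.
Frame -2: ATA ATG GCC ATT ATT GCA TAA TAA GAT GTA — ATG at 5, stop TAA at 20 → 18 nt.
Frame -3: TAA TGG CCA TTA TTG CAT AAT AAG ATG TAA — ATG at 27, stop TAA at 30 → 6 nt.
Forward-strand max 9 nt; reverse-strand max 18 nt. The reverse strand has the longer ORF.

reverse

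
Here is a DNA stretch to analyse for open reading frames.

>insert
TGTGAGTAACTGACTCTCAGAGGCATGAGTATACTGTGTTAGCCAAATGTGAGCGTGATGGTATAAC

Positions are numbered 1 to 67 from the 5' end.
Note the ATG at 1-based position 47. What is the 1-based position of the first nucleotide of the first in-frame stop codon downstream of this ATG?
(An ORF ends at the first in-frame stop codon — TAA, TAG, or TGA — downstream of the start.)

Codons from position 47: ATG (47–49), TGA (50–52).
TGA is a stop codon; it begins at position 50.

50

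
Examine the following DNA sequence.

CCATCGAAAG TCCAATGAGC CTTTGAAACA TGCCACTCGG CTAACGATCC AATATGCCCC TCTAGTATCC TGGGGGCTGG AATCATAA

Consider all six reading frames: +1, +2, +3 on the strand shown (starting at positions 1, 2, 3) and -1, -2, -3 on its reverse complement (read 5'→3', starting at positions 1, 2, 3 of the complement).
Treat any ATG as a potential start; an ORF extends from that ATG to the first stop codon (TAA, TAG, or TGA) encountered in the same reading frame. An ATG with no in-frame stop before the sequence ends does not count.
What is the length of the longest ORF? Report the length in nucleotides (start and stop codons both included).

15

Reverse complement (5'→3'): TTATGATTCCAGCCCCCAGGATACTAGAGGGGCATATTGGATCGTTAGCCGAGTGGCATGTTTCAAAGGCTCATTGGACTTTCGATGG
Frame +1: CCA TCG AAA GTC CAA TGA GCC TTT GAA ACA TGC CAC TCG GCT AAC GAT CCA ATA TGC CCC TCT AGT ATC CTG GGG GCT GGA ATC ATA — no ATG→stop ORF.
Frame +2: CAT CGA AAG TCC AAT GAG CCT TTG AAA CAT GCC ACT CGG CTA ACG ATC CAA TAT GCC CCT CTA GTA TCC TGG GGG CTG GAA TCA TAA — no ATG→stop ORF.
Frame +3: ATC GAA AGT CCA ATG AGC CTT TGA AAC ATG CCA CTC GGC TAA CGA TCC AAT ATG CCC CTC TAG TAT CCT GGG GGC TGG AAT CAT — ATG at 15, stop TGA at 24 → 12 nt; ATG at 30, stop TAA at 42 → 15 nt; ATG at 54, stop TAG at 63 → 12 nt.
Frame -1: TTA TGA TTC CAG CCC CCA GGA TAC TAG AGG GGC ATA TTG GAT CGT TAG CCG AGT GGC ATG TTT CAA AGG CTC ATT GGA CTT TCG ATG — no ATG→stop ORF.
Frame -2: TAT GAT TCC AGC CCC CAG GAT ACT AGA GGG GCA TAT TGG ATC GTT AGC CGA GTG GCA TGT TTC AAA GGC TCA TTG GAC TTT CGA TGG — no ATG→stop ORF.
Frame -3: ATG ATT CCA GCC CCC AGG ATA CTA GAG GGG CAT ATT GGA TCG TTA GCC GAG TGG CAT GTT TCA AAG GCT CAT TGG ACT TTC GAT — no ATG→stop ORF.
Longest: frame +3, positions 30–44, 15 nt = 5 codons = 4 aa. → 15 nucleotides.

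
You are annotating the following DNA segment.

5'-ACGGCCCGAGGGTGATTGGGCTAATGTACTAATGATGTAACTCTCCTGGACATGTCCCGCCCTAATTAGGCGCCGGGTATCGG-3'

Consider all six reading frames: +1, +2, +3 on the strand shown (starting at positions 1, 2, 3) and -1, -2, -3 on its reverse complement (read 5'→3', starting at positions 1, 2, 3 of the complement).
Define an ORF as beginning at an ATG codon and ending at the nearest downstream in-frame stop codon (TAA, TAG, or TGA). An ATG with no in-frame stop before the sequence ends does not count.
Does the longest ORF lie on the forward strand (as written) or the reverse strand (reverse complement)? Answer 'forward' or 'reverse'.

Reverse complement (5'→3'): CCGATACCCGGCGCCTAATTAGGGCGGGACATGTCCAGGAGAGTTACATCATTAGTACATTAGCCCAATCACCCTCGGGCCGT
Frame +1: ACG GCC CGA GGG TGA TTG GGC TAA TGT ACT AAT GAT GTA ACT CTC CTG GAC ATG TCC CGC CCT AAT TAG GCG CCG GGT ATC — ATG at 52, stop TAG at 67 → 18 nt.
Frame +2: CGG CCC GAG GGT GAT TGG GCT AAT GTA CTA ATG ATG TAA CTC TCC TGG ACA TGT CCC GCC CTA ATT AGG CGC CGG GTA TCG — ATG at 32, stop TAA at 38 → 9 nt; ATG at 35, stop TAA at 38 → 6 nt.
Frame +3: GGC CCG AGG GTG ATT GGG CTA ATG TAC TAA TGA TGT AAC TCT CCT GGA CAT GTC CCG CCC TAA TTA GGC GCC GGG TAT CGG — ATG at 24, stop TAA at 30 → 9 nt.
Frame -1: CCG ATA CCC GGC GCC TAA TTA GGG CGG GAC ATG TCC AGG AGA GTT ACA TCA TTA GTA CAT TAG CCC AAT CAC CCT CGG GCC — ATG at 31, stop TAG at 61 → 33 nt.
Frame -2: CGA TAC CCG GCG CCT AAT TAG GGC GGG ACA TGT CCA GGA GAG TTA CAT CAT TAG TAC ATT AGC CCA ATC ACC CTC GGG CCG — no ATG→stop ORF.
Frame -3: GAT ACC CGG CGC CTA ATT AGG GCG GGA CAT GTC CAG GAG AGT TAC ATC ATT AGT ACA TTA GCC CAA TCA CCC TCG GGC CGT — no ATG→stop ORF.
Forward-strand max 18 nt; reverse-strand max 33 nt. The reverse strand has the longer ORF.

reverse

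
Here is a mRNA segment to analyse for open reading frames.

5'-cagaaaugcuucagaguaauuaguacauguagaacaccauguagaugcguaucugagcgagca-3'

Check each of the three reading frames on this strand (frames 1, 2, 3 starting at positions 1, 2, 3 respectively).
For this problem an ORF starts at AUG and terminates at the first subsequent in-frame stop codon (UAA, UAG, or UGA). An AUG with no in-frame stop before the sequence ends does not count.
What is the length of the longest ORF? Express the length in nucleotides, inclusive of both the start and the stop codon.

Frame 1: CAG AAA UGC UUC AGA GUA AUU AGU ACA UGU AGA ACA CCA UGU AGA UGC GUA UCU GAG CGA GCA — no AUG→stop ORF.
Frame 2: AGA AAU GCU UCA GAG UAA UUA GUA CAU GUA GAA CAC CAU GUA GAU GCG UAU CUG AGC GAG — no AUG→stop ORF.
Frame 3: GAA AUG CUU CAG AGU AAU UAG UAC AUG UAG AAC ACC AUG UAG AUG CGU AUC UGA GCG AGC — AUG at 6, stop UAG at 21 → 18 nt; AUG at 27, stop UAG at 30 → 6 nt; AUG at 39, stop UAG at 42 → 6 nt; AUG at 45, stop UGA at 54 → 12 nt.
Longest: frame 3, positions 6–23, 18 nt = 6 codons = 5 aa. → 18 nucleotides.

18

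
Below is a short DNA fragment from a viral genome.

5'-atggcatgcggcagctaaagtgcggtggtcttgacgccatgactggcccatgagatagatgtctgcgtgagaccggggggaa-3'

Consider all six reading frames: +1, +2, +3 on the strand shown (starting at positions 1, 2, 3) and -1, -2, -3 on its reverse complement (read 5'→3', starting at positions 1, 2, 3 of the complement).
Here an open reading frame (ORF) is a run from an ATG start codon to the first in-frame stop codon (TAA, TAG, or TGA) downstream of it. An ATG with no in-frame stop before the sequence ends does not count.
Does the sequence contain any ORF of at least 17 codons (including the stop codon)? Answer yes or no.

Reverse complement (5'→3'): TTCCCCCCGGTCTCACGCAGACATCTATCTCATGGGCCAGTCATGGCGTCAAGACCACCGCACTTTAGCTGCCGCATGCCAT
Frame +1: ATG GCA TGC GGC AGC TAA AGT GCG GTG GTC TTG ACG CCA TGA CTG GCC CAT GAG ATA GAT GTC TGC GTG AGA CCG GGG GGA — ATG at 1, stop TAA at 16 → 18 nt.
Frame +2: TGG CAT GCG GCA GCT AAA GTG CGG TGG TCT TGA CGC CAT GAC TGG CCC ATG AGA TAG ATG TCT GCG TGA GAC CGG GGG GAA — ATG at 50, stop TAG at 56 → 9 nt; ATG at 59, stop TGA at 68 → 12 nt.
Frame +3: GGC ATG CGG CAG CTA AAG TGC GGT GGT CTT GAC GCC ATG ACT GGC CCA TGA GAT AGA TGT CTG CGT GAG ACC GGG GGG — ATG at 6, stop TGA at 51 → 48 nt; ATG at 39, stop TGA at 51 → 15 nt.
Frame -1: TTC CCC CCG GTC TCA CGC AGA CAT CTA TCT CAT GGG CCA GTC ATG GCG TCA AGA CCA CCG CAC TTT AGC TGC CGC ATG CCA — no ATG→stop ORF.
Frame -2: TCC CCC CGG TCT CAC GCA GAC ATC TAT CTC ATG GGC CAG TCA TGG CGT CAA GAC CAC CGC ACT TTA GCT GCC GCA TGC CAT — no ATG→stop ORF.
Frame -3: CCC CCC GGT CTC ACG CAG ACA TCT ATC TCA TGG GCC AGT CAT GGC GTC AAG ACC ACC GCA CTT TAG CTG CCG CAT GCC — no ATG→stop ORF.
Largest ORF found is 16 codons < 17, so no.

no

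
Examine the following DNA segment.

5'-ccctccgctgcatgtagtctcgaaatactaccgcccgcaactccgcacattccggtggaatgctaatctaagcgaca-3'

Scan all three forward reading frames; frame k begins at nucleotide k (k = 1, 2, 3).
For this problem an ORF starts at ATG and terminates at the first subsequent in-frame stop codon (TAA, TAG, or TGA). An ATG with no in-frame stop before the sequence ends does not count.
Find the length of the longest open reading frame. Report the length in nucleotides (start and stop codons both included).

Frame 1: CCC TCC GCT GCA TGT AGT CTC GAA ATA CTA CCG CCC GCA ACT CCG CAC ATT CCG GTG GAA TGC TAA TCT AAG CGA — no ATG→stop ORF.
Frame 2: CCT CCG CTG CAT GTA GTC TCG AAA TAC TAC CGC CCG CAA CTC CGC ACA TTC CGG TGG AAT GCT AAT CTA AGC GAC — no ATG→stop ORF.
Frame 3: CTC CGC TGC ATG TAG TCT CGA AAT ACT ACC GCC CGC AAC TCC GCA CAT TCC GGT GGA ATG CTA ATC TAA GCG ACA — ATG at 12, stop TAG at 15 → 6 nt; ATG at 60, stop TAA at 69 → 12 nt.
Longest: frame 3, positions 60–71, 12 nt = 4 codons = 3 aa. → 12 nucleotides.

12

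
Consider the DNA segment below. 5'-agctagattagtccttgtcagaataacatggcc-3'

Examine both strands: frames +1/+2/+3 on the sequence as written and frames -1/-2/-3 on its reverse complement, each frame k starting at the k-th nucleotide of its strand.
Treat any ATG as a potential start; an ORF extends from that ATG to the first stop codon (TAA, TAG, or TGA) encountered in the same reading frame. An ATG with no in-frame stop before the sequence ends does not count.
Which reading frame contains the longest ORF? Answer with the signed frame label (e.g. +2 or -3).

Reverse complement (5'→3'): GGCCATGTTATTCTGACAAGGACTAATCTAGCT
Frame +1: AGC TAG ATT AGT CCT TGT CAG AAT AAC ATG GCC — no ATG→stop ORF.
Frame +2: GCT AGA TTA GTC CTT GTC AGA ATA ACA TGG — no ATG→stop ORF.
Frame +3: CTA GAT TAG TCC TTG TCA GAA TAA CAT GGC — no ATG→stop ORF.
Frame -1: GGC CAT GTT ATT CTG ACA AGG ACT AAT CTA GCT — no ATG→stop ORF.
Frame -2: GCC ATG TTA TTC TGA CAA GGA CTA ATC TAG — ATG at 5, stop TGA at 14 → 12 nt.
Frame -3: CCA TGT TAT TCT GAC AAG GAC TAA TCT AGC — no ATG→stop ORF.
Longest ORF is 12 nt in frame -2 (positions 5–16).

-2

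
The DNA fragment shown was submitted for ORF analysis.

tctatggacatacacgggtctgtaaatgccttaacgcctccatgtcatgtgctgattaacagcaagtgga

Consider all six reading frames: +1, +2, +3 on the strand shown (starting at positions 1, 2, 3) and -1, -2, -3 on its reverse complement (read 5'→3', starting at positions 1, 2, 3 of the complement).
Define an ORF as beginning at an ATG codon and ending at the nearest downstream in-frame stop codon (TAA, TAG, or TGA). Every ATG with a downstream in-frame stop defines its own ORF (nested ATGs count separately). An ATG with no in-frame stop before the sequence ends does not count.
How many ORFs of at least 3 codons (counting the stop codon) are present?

5

Reverse complement (5'→3'): TCCACTTGCTGTTAATCAGCACATGACATGGAGGCGTTAAGGCATTTACAGACCCGTGTATGTCCATAGA
Frame +1: TCT ATG GAC ATA CAC GGG TCT GTA AAT GCC TTA ACG CCT CCA TGT CAT GTG CTG ATT AAC AGC AAG TGG — no ATG→stop ORF.
Frame +2: CTA TGG ACA TAC ACG GGT CTG TAA ATG CCT TAA CGC CTC CAT GTC ATG TGC TGA TTA ACA GCA AGT GGA — ATG at 26, stop TAA at 32 → 9 nt; ATG at 47, stop TGA at 53 → 9 nt.
Frame +3: TAT GGA CAT ACA CGG GTC TGT AAA TGC CTT AAC GCC TCC ATG TCA TGT GCT GAT TAA CAG CAA GTG — ATG at 42, stop TAA at 57 → 18 nt.
Frame -1: TCC ACT TGC TGT TAA TCA GCA CAT GAC ATG GAG GCG TTA AGG CAT TTA CAG ACC CGT GTA TGT CCA TAG — ATG at 28, stop TAG at 67 → 42 nt.
Frame -2: CCA CTT GCT GTT AAT CAG CAC ATG ACA TGG AGG CGT TAA GGC ATT TAC AGA CCC GTG TAT GTC CAT AGA — ATG at 23, stop TAA at 38 → 18 nt.
Frame -3: CAC TTG CTG TTA ATC AGC ACA TGA CAT GGA GGC GTT AAG GCA TTT ACA GAC CCG TGT ATG TCC ATA — no ATG→stop ORF.
ORFs ≥ 3 codons: frame +2 26–34 (3 codons), frame +2 47–55 (3 codons), frame +3 42–59 (6 codons), frame -1 28–69 (14 codons), frame -2 23–40 (6 codons). Count = 5.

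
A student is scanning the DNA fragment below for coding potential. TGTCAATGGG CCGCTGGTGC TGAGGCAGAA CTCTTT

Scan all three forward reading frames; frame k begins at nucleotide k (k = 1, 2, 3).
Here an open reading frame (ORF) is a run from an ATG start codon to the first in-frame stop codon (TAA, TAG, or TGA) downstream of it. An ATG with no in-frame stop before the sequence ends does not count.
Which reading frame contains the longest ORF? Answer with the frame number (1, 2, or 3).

Frame 1: TGT CAA TGG GCC GCT GGT GCT GAG GCA GAA CTC TTT — no ATG→stop ORF.
Frame 2: GTC AAT GGG CCG CTG GTG CTG AGG CAG AAC TCT — no ATG→stop ORF.
Frame 3: TCA ATG GGC CGC TGG TGC TGA GGC AGA ACT CTT — ATG at 6, stop TGA at 21 → 18 nt.
Longest ORF is 18 nt in frame 3 (positions 6–23).

3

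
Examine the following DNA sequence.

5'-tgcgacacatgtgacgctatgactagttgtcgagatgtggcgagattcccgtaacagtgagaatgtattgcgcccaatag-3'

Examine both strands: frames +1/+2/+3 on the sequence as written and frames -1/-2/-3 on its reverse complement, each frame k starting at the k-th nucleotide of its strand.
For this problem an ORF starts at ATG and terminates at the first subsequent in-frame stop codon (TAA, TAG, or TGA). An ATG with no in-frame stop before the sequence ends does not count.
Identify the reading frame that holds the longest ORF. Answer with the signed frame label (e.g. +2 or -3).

+1

Reverse complement (5'→3'): CTATTGGGCGCAATACATTCTCACTGTTACGGGAATCTCGCCACATCTCGACAACTAGTCATAGCGTCACATGTGTCGCA
Frame +1: TGC GAC ACA TGT GAC GCT ATG ACT AGT TGT CGA GAT GTG GCG AGA TTC CCG TAA CAG TGA GAA TGT ATT GCG CCC AAT — ATG at 19, stop TAA at 52 → 36 nt.
Frame +2: GCG ACA CAT GTG ACG CTA TGA CTA GTT GTC GAG ATG TGG CGA GAT TCC CGT AAC AGT GAG AAT GTA TTG CGC CCA ATA — no ATG→stop ORF.
Frame +3: CGA CAC ATG TGA CGC TAT GAC TAG TTG TCG AGA TGT GGC GAG ATT CCC GTA ACA GTG AGA ATG TAT TGC GCC CAA TAG — ATG at 9, stop TGA at 12 → 6 nt; ATG at 63, stop TAG at 78 → 18 nt.
Frame -1: CTA TTG GGC GCA ATA CAT TCT CAC TGT TAC GGG AAT CTC GCC ACA TCT CGA CAA CTA GTC ATA GCG TCA CAT GTG TCG — no ATG→stop ORF.
Frame -2: TAT TGG GCG CAA TAC ATT CTC ACT GTT ACG GGA ATC TCG CCA CAT CTC GAC AAC TAG TCA TAG CGT CAC ATG TGT CGC — no ATG→stop ORF.
Frame -3: ATT GGG CGC AAT ACA TTC TCA CTG TTA CGG GAA TCT CGC CAC ATC TCG ACA ACT AGT CAT AGC GTC ACA TGT GTC GCA — no ATG→stop ORF.
Longest ORF is 36 nt in frame +1 (positions 19–54).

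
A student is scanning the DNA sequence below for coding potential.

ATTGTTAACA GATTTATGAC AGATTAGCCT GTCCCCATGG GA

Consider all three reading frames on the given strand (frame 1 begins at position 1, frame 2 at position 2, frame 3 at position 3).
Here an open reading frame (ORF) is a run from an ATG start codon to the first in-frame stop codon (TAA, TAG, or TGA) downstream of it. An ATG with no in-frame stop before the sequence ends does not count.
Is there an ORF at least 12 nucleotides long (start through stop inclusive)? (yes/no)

yes

Frame 1: ATT GTT AAC AGA TTT ATG ACA GAT TAG CCT GTC CCC ATG GGA — ATG at 16, stop TAG at 25 → 12 nt.
Frame 2: TTG TTA ACA GAT TTA TGA CAG ATT AGC CTG TCC CCA TGG — no ATG→stop ORF.
Frame 3: TGT TAA CAG ATT TAT GAC AGA TTA GCC TGT CCC CAT GGG — no ATG→stop ORF.
Frame 1 has an ORF of 12 nucleotides (positions 16–27) ≥ 12, so yes.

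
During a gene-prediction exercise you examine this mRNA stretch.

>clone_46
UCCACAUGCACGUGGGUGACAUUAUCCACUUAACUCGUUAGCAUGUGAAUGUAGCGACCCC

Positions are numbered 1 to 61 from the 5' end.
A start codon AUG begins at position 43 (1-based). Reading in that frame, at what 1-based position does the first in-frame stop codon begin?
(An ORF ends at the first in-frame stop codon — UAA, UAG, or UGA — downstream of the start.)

46

Codons from position 43: AUG (43–45), UGA (46–48).
UGA is a stop codon; it begins at position 46.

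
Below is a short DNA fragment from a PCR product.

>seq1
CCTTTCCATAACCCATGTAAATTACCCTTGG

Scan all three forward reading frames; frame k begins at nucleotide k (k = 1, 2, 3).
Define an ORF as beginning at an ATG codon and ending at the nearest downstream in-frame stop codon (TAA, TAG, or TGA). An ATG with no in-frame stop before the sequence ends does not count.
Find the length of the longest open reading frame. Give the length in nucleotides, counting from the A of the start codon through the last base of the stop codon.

6

Frame 1: CCT TTC CAT AAC CCA TGT AAA TTA CCC TTG — no ATG→stop ORF.
Frame 2: CTT TCC ATA ACC CAT GTA AAT TAC CCT TGG — no ATG→stop ORF.
Frame 3: TTT CCA TAA CCC ATG TAA ATT ACC CTT — ATG at 15, stop TAA at 18 → 6 nt.
Longest: frame 3, positions 15–20, 6 nt = 2 codons = 1 aa. → 6 nucleotides.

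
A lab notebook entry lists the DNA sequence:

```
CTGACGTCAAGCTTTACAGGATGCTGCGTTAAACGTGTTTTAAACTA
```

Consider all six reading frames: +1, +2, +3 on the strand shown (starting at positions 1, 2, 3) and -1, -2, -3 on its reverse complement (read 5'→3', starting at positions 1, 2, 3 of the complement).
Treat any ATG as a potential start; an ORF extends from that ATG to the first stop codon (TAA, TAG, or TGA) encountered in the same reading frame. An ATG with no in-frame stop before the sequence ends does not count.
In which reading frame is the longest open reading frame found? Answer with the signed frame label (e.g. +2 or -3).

+3

Reverse complement (5'→3'): TAGTTTAAAACACGTTTAACGCAGCATCCTGTAAAGCTTGACGTCAG
Frame +1: CTG ACG TCA AGC TTT ACA GGA TGC TGC GTT AAA CGT GTT TTA AAC — no ATG→stop ORF.
Frame +2: TGA CGT CAA GCT TTA CAG GAT GCT GCG TTA AAC GTG TTT TAA ACT — no ATG→stop ORF.
Frame +3: GAC GTC AAG CTT TAC AGG ATG CTG CGT TAA ACG TGT TTT AAA CTA — ATG at 21, stop TAA at 30 → 12 nt.
Frame -1: TAG TTT AAA ACA CGT TTA ACG CAG CAT CCT GTA AAG CTT GAC GTC — no ATG→stop ORF.
Frame -2: AGT TTA AAA CAC GTT TAA CGC AGC ATC CTG TAA AGC TTG ACG TCA — no ATG→stop ORF.
Frame -3: GTT TAA AAC ACG TTT AAC GCA GCA TCC TGT AAA GCT TGA CGT CAG — no ATG→stop ORF.
Longest ORF is 12 nt in frame +3 (positions 21–32).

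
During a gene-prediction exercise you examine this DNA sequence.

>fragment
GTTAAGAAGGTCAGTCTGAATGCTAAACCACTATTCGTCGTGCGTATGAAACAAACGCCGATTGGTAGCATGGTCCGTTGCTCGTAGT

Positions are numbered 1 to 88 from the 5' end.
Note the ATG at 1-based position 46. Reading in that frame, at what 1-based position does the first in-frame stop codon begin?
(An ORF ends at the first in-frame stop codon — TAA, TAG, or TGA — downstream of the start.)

Codons from position 46: ATG (46–48), AAA (49–51), CAA (52–54), ACG (55–57), CCG (58–60), ATT (61–63), GGT (64–66), AGC (67–69), ATG (70–72), GTC (73–75), CGT (76–78), TGC (79–81), TCG (82–84), TAG (85–87).
TAG is a stop codon; it begins at position 85.

85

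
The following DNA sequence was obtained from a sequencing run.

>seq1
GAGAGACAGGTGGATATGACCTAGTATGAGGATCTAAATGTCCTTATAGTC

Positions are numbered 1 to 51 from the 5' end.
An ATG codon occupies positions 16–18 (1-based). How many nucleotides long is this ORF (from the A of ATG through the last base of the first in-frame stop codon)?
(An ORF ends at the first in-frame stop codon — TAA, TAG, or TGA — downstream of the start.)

Codons from position 16: ATG (16–18), ACC (19–21), TAG (22–24).
TAG is the first in-frame stop; ORF spans 16–24, 9 nucleotides.

9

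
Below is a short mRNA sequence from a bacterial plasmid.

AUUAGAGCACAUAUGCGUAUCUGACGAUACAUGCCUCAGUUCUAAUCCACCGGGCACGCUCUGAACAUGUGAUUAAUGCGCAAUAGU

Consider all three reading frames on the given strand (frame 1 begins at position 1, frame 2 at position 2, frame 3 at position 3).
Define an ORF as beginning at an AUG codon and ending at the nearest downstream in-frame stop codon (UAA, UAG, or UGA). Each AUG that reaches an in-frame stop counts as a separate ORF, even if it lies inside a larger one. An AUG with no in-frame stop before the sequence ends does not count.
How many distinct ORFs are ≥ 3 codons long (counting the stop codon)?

Frame 1: AUU AGA GCA CAU AUG CGU AUC UGA CGA UAC AUG CCU CAG UUC UAA UCC ACC GGG CAC GCU CUG AAC AUG UGA UUA AUG CGC AAU AGU — AUG at 13, stop UGA at 22 → 12 nt; AUG at 31, stop UAA at 43 → 15 nt; AUG at 67, stop UGA at 70 → 6 nt.
Frame 2: UUA GAG CAC AUA UGC GUA UCU GAC GAU ACA UGC CUC AGU UCU AAU CCA CCG GGC ACG CUC UGA ACA UGU GAU UAA UGC GCA AUA — no AUG→stop ORF.
Frame 3: UAG AGC ACA UAU GCG UAU CUG ACG AUA CAU GCC UCA GUU CUA AUC CAC CGG GCA CGC UCU GAA CAU GUG AUU AAU GCG CAA UAG — no AUG→stop ORF.
ORFs ≥ 3 codons: frame 1 13–24 (4 codons), frame 1 31–45 (5 codons). Count = 2.

2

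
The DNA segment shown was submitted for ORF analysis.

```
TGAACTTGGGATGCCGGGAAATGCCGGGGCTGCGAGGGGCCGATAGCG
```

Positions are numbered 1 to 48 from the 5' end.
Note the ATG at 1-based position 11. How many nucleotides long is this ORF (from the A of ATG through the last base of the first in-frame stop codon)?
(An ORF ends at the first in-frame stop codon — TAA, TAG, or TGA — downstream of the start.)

36

Codons from position 11: ATG (11–13), CCG (14–16), GGA (17–19), AAT (20–22), GCC (23–25), GGG (26–28), GCT (29–31), GCG (32–34), AGG (35–37), GGC (38–40), CGA (41–43), TAG (44–46).
TAG is the first in-frame stop; ORF spans 11–46, 36 nucleotides.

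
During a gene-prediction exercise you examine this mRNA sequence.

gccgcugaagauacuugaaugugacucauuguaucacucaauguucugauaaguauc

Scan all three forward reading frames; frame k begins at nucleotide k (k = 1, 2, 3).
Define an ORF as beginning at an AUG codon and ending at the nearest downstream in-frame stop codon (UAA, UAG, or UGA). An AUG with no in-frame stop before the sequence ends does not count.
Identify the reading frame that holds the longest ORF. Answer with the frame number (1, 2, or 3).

Frame 1: GCC GCU GAA GAU ACU UGA AUG UGA CUC AUU GUA UCA CUC AAU GUU CUG AUA AGU AUC — AUG at 19, stop UGA at 22 → 6 nt.
Frame 2: CCG CUG AAG AUA CUU GAA UGU GAC UCA UUG UAU CAC UCA AUG UUC UGA UAA GUA — AUG at 41, stop UGA at 47 → 9 nt.
Frame 3: CGC UGA AGA UAC UUG AAU GUG ACU CAU UGU AUC ACU CAA UGU UCU GAU AAG UAU — no AUG→stop ORF.
Longest ORF is 9 nt in frame 2 (positions 41–49).

2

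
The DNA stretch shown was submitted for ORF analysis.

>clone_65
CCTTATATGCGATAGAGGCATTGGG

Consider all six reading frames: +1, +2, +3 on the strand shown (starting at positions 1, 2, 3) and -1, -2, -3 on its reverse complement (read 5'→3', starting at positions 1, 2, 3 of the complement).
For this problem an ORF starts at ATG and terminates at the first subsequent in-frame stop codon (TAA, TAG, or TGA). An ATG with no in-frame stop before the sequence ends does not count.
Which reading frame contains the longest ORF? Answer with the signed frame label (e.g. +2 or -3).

Reverse complement (5'→3'): CCCAATGCCTCTATCGCATATAAGG
Frame +1: CCT TAT ATG CGA TAG AGG CAT TGG — ATG at 7, stop TAG at 13 → 9 nt.
Frame +2: CTT ATA TGC GAT AGA GGC ATT GGG — no ATG→stop ORF.
Frame +3: TTA TAT GCG ATA GAG GCA TTG — no ATG→stop ORF.
Frame -1: CCC AAT GCC TCT ATC GCA TAT AAG — no ATG→stop ORF.
Frame -2: CCA ATG CCT CTA TCG CAT ATA AGG — no ATG→stop ORF.
Frame -3: CAA TGC CTC TAT CGC ATA TAA — no ATG→stop ORF.
Longest ORF is 9 nt in frame +1 (positions 7–15).

+1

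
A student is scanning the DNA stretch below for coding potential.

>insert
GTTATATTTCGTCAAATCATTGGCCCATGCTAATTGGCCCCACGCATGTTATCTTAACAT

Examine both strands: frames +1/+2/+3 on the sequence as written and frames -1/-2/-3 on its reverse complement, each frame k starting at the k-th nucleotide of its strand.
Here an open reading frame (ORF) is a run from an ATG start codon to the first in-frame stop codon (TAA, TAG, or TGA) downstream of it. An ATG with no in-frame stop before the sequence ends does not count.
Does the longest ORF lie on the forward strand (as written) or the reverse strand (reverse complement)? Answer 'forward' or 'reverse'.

reverse

Reverse complement (5'→3'): ATGTTAAGATAACATGCGTGGGGCCAATTAGCATGGGCCAATGATTTGACGAAATATAAC
Frame +1: GTT ATA TTT CGT CAA ATC ATT GGC CCA TGC TAA TTG GCC CCA CGC ATG TTA TCT TAA CAT — ATG at 46, stop TAA at 55 → 12 nt.
Frame +2: TTA TAT TTC GTC AAA TCA TTG GCC CAT GCT AAT TGG CCC CAC GCA TGT TAT CTT AAC — no ATG→stop ORF.
Frame +3: TAT ATT TCG TCA AAT CAT TGG CCC ATG CTA ATT GGC CCC ACG CAT GTT ATC TTA ACA — no ATG→stop ORF.
Frame -1: ATG TTA AGA TAA CAT GCG TGG GGC CAA TTA GCA TGG GCC AAT GAT TTG ACG AAA TAT AAC — ATG at 1, stop TAA at 10 → 12 nt.
Frame -2: TGT TAA GAT AAC ATG CGT GGG GCC AAT TAG CAT GGG CCA ATG ATT TGA CGA AAT ATA — ATG at 14, stop TAG at 29 → 18 nt; ATG at 41, stop TGA at 47 → 9 nt.
Frame -3: GTT AAG ATA ACA TGC GTG GGG CCA ATT AGC ATG GGC CAA TGA TTT GAC GAA ATA TAA — ATG at 33, stop TGA at 42 → 12 nt.
Forward-strand max 12 nt; reverse-strand max 18 nt. The reverse strand has the longer ORF.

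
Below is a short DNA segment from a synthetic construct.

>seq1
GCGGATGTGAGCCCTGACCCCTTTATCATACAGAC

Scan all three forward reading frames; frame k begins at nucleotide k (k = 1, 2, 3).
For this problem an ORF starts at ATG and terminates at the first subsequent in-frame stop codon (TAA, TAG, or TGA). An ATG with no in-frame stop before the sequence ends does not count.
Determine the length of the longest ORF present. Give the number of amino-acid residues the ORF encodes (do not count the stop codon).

1

Frame 1: GCG GAT GTG AGC CCT GAC CCC TTT ATC ATA CAG — no ATG→stop ORF.
Frame 2: CGG ATG TGA GCC CTG ACC CCT TTA TCA TAC AGA — ATG at 5, stop TGA at 8 → 6 nt.
Frame 3: GGA TGT GAG CCC TGA CCC CTT TAT CAT ACA GAC — no ATG→stop ORF.
Longest: frame 2, positions 5–10, 6 nt = 2 codons = 1 aa. → 1 amino acids.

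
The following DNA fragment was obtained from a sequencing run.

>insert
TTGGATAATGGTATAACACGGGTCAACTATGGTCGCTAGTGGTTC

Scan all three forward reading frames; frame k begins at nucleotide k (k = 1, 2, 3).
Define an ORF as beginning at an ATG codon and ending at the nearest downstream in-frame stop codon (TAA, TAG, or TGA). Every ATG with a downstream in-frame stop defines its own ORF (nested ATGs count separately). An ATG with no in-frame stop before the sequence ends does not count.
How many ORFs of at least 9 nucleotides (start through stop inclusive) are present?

1

Frame 1: TTG GAT AAT GGT ATA ACA CGG GTC AAC TAT GGT CGC TAG TGG TTC — no ATG→stop ORF.
Frame 2: TGG ATA ATG GTA TAA CAC GGG TCA ACT ATG GTC GCT AGT GGT — ATG at 8, stop TAA at 14 → 9 nt.
Frame 3: GGA TAA TGG TAT AAC ACG GGT CAA CTA TGG TCG CTA GTG GTT — no ATG→stop ORF.
ORFs ≥ 9 nucleotides: frame 2 8–16 (9 nucleotides). Count = 1.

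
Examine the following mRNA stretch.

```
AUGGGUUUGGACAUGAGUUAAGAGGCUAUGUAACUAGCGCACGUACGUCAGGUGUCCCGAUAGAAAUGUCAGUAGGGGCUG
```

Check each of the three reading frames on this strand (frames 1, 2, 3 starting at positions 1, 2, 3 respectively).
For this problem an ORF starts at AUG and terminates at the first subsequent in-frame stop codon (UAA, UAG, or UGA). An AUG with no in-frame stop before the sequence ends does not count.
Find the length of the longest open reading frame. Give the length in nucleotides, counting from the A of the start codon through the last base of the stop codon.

Frame 1: AUG GGU UUG GAC AUG AGU UAA GAG GCU AUG UAA CUA GCG CAC GUA CGU CAG GUG UCC CGA UAG AAA UGU CAG UAG GGG CUG — AUG at 1, stop UAA at 19 → 21 nt; AUG at 13, stop UAA at 19 → 9 nt; AUG at 28, stop UAA at 31 → 6 nt.
Frame 2: UGG GUU UGG ACA UGA GUU AAG AGG CUA UGU AAC UAG CGC ACG UAC GUC AGG UGU CCC GAU AGA AAU GUC AGU AGG GGC — no AUG→stop ORF.
Frame 3: GGG UUU GGA CAU GAG UUA AGA GGC UAU GUA ACU AGC GCA CGU ACG UCA GGU GUC CCG AUA GAA AUG UCA GUA GGG GCU — no AUG→stop ORF.
Longest: frame 1, positions 1–21, 21 nt = 7 codons = 6 aa. → 21 nucleotides.

21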